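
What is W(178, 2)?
W(178, 2) = 178 + 1 = 179

A 2-term AP is any pair of integers, so a monochromatic 2-AP exists iff some colour is used at least twice. With 178 colours, the colouring i ↦ i on {1, ..., 178} uses each colour once, avoiding any monochromatic pair, so W(178, 2) > 178. For {1, ..., 179}, pigeonhole forces two integers of the same colour, which form a monochromatic 2-AP. Hence W(178, 2) = 179.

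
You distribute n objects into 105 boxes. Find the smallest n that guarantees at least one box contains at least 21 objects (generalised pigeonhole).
n = (21 − 1)·105 + 1 = 2101

By the generalised pigeonhole principle, to guarantee some box contains ≥ r objects we need more than (r − 1) · k objects total. Threshold: n = (r − 1) · k + 1. With r = 21 and k = 105: n = 20 · 105 + 1 = 2100 + 1 = 2101. For n = 2100 = 20 · 105, we can put exactly 20 objects in every box, avoiding 21 in any single one — so 2101 is tight.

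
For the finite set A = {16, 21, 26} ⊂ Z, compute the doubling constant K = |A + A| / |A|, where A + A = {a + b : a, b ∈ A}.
K = |A + A| / |A| = 5/3

Enumerate A + A = {a + b : a, b ∈ A}. With |A| = 3, there are |A|^2 = 9 ordered sum pairs; collecting distinct values, A + A = {32, 37, 42, 47, 52}, so |A + A| = 5. Thus K = 5/3. Here |A + A| = 2|A| − 1 = 5, the minimum possible — so K = 5/3 is minimal, which holds iff A is an arithmetic progression.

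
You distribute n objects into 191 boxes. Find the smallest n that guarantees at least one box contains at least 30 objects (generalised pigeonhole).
n = (30 − 1)·191 + 1 = 5540

By the generalised pigeonhole principle, to guarantee some box contains ≥ r objects we need more than (r − 1) · k objects total. Threshold: n = (r − 1) · k + 1. With r = 30 and k = 191: n = 29 · 191 + 1 = 5539 + 1 = 5540. For n = 5539 = 29 · 191, we can put exactly 29 objects in every box, avoiding 30 in any single one — so 5540 is tight.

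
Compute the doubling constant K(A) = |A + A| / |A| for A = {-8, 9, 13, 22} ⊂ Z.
K = |A + A| / |A| = 10/4 = 5/2

Enumerate A + A = {a + b : a, b ∈ A}. With |A| = 4, there are |A|^2 = 16 ordered sum pairs; collecting distinct values, A + A = {-16, 1, 5, 14, 18, 22, 26, 31, 35, 44}, so |A + A| = 10. Thus K = 10/4 = 5/2. For comparison, the minimum possible |A + A| over all 4-element sets is 2·4 − 1 = 7 (so min K = 7/4), attained only by arithmetic progressions.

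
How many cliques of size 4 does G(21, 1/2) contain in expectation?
E[# K_4] = C(21, 4) · (1/2)^C(4, 2) = 5985 / 2^6 = 93.515625

For each 4-subset S of vertices (there are C(21, 4) = 5985 such S), let X_S = 1 if S induces a K_4 (all C(4, 2) = 6 edges present). Then P(X_S = 1) = (1/2)^6 = 1/64. By linearity of expectation, E[# K_4] = C(21, 4) · (1/2)^6 = 5985 / 64 = 93.515625.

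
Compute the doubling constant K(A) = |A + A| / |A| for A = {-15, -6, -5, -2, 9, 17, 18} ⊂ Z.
K = |A + A| / |A| = 26/7

Enumerate A + A = {a + b : a, b ∈ A}. With |A| = 7, there are |A|^2 = 49 ordered sum pairs; collecting distinct values, A + A = {-30, -21, -20, -17, -12, -11, -10, -8, -7, -6, -4, 2, 3, 4, 7, 11, 12, 13, 15, 16, 18, 26, 27, 34, 35, 36}, so |A + A| = 26. Thus K = 26/7. For comparison, the minimum possible |A + A| over all 7-element sets is 2·7 − 1 = 13 (so min K = 13/7), attained only by arithmetic progressions.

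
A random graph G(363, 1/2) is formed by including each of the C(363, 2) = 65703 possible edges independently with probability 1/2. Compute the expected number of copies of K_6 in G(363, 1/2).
E[# K_6] = C(363, 6) · (1/2)^C(6, 2) = 3048385428726 / 2^15 = 1524192714363/16384 ≈ 93029340.476257

For each 6-subset S of vertices (there are C(363, 6) = 3048385428726 such S), let X_S = 1 if S induces a K_6 (all C(6, 2) = 15 edges present). Then P(X_S = 1) = (1/2)^15 = 1/32768. By linearity of expectation, E[# K_6] = C(363, 6) · (1/2)^15 = 3048385428726 / 32768 = 1524192714363/16384 ≈ 93029340.476257.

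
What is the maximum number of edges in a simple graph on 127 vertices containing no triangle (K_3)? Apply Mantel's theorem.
ex(127, K_3) = ⌊127^2/4⌋ = 4032

Mantel (1907): a triangle-free graph on n vertices has at most ⌊n^2/4⌋ edges, with equality for the complete bipartite graph K_{⌊n/2⌋, ⌈n/2⌉}. For n = 127: ⌊127^2/4⌋ = ⌊16129/4⌋ = 4032. The extremal graph is K_{63, 64}, which has 63·64 = 4032 edges.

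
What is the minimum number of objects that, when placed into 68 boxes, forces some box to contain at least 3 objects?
n = (3 − 1)·68 + 1 = 137

By the generalised pigeonhole principle, to guarantee some box contains ≥ r objects we need more than (r − 1) · k objects total. Threshold: n = (r − 1) · k + 1. With r = 3 and k = 68: n = 2 · 68 + 1 = 136 + 1 = 137. For n = 136 = 2 · 68, we can put exactly 2 objects in every box, avoiding 3 in any single one — so 137 is tight.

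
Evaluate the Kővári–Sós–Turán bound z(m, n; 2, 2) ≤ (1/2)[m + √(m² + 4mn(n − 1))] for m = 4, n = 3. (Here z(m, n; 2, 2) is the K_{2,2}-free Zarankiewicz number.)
z(4, 3; 2, 2) ≤ (1/2)[4 + √(4² + 4·4·3·2)] = (1/2)[4 + √112] = 7.2915

Kővári–Sós–Turán: let r_1, ..., r_4 be the row sums and z = Σ r_i the total number of 1s. Each pair of columns can share at most one row with both entries 1 (else a 2×2 all-ones block appears), so Σ_i C(r_i, 2) ≤ C(3, 2) = 3. By convexity Σ_i C(r_i, 2) ≥ 4·C(z/4, 2) = z(z − 4)/(2·4), giving z² − 4z − 4·3·2 ≤ 0 and hence z ≤ (1/2)[4 + √(16 + 4·24)] = (1/2)[4 + √112] ≈ (1/2)(4 + 10.583) = 7.2915.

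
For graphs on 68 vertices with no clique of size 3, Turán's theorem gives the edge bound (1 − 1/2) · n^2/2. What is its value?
Turán density bound = (1/2) · 68^2/2 = 1156

Turán's theorem: ex(n, K_{r+1}) is achieved by the complete r-partite Turán graph T(n, r) with parts as balanced as possible, and is at most (1 − 1/r) · n^2/2. For r = 2, n = 68: the density bound is (1/2) · 4624/2 = 1156. Since 2 ∣ 68, the Turán graph T(68, 2) has parts of equal size 34, and its edge count e(T(68, 2)) = 1156 attains the density bound exactly.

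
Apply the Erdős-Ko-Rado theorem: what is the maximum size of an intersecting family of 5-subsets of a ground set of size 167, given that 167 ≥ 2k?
max |F| = C(166, 4) = 30507895

The Erdős-Ko-Rado theorem states: for n ≥ 2k, an intersecting family of k-subsets of an n-element set has size at most C(n − 1, k − 1), with equality for 'star' families {A ⊆ [n] : |A| = k, i ∈ A} (fix an element i). For n = 167, k = 5: C(166, 4) = 30507895.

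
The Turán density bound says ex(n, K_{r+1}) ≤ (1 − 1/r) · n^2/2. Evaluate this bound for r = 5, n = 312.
Turán density bound = (4/5) · 312^2/2 = 194688/5 ≈ 38937.6

Turán's theorem: ex(n, K_{r+1}) is achieved by the complete r-partite Turán graph T(n, r) with parts as balanced as possible, and is at most (1 − 1/r) · n^2/2. For r = 5, n = 312: the density bound is (4/5) · 97344/2 = 194688/5 ≈ 38937.6. The integer-valued extremum is e(T(312, 5)) = 38937, which is strictly less than the density bound 194688/5 since 5 ∤ 312 (the parts of T(312, 5) cannot all be equal).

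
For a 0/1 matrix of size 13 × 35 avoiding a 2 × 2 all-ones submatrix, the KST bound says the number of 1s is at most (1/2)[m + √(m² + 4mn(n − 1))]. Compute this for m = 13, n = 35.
z(13, 35; 2, 2) ≤ (1/2)[13 + √(13² + 4·13·35·34)] = (1/2)[13 + √62049] = 131.0482

Kővári–Sós–Turán: let r_1, ..., r_13 be the row sums and z = Σ r_i the total number of 1s. Each pair of columns can share at most one row with both entries 1 (else a 2×2 all-ones block appears), so Σ_i C(r_i, 2) ≤ C(35, 2) = 595. By convexity Σ_i C(r_i, 2) ≥ 13·C(z/13, 2) = z(z − 13)/(2·13), giving z² − 13z − 13·35·34 ≤ 0 and hence z ≤ (1/2)[13 + √(169 + 4·15470)] = (1/2)[13 + √62049] ≈ (1/2)(13 + 249.0964) = 131.0482.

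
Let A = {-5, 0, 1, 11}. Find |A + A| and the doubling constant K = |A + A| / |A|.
K = |A + A| / |A| = 10/4 = 5/2

Enumerate A + A = {a + b : a, b ∈ A}. With |A| = 4, there are |A|^2 = 16 ordered sum pairs; collecting distinct values, A + A = {-10, -5, -4, 0, 1, 2, 6, 11, 12, 22}, so |A + A| = 10. Thus K = 10/4 = 5/2. For comparison, the minimum possible |A + A| over all 4-element sets is 2·4 − 1 = 7 (so min K = 7/4), attained only by arithmetic progressions.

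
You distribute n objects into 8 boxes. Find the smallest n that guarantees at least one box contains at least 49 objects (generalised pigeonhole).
n = (49 − 1)·8 + 1 = 385

By the generalised pigeonhole principle, to guarantee some box contains ≥ r objects we need more than (r − 1) · k objects total. Threshold: n = (r − 1) · k + 1. With r = 49 and k = 8: n = 48 · 8 + 1 = 384 + 1 = 385. For n = 384 = 48 · 8, we can put exactly 48 objects in every box, avoiding 49 in any single one — so 385 is tight.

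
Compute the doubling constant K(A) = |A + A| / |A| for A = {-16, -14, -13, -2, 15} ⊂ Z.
K = |A + A| / |A| = 15/5 = 3

Enumerate A + A = {a + b : a, b ∈ A}. With |A| = 5, there are |A|^2 = 25 ordered sum pairs; collecting distinct values, A + A = {-32, -30, -29, -28, -27, -26, -18, -16, -15, -4, -1, 1, 2, 13, 30}, so |A + A| = 15. Thus K = 15/5 = 3. For comparison, the minimum possible |A + A| over all 5-element sets is 2·5 − 1 = 9 (so min K = 9/5), attained only by arithmetic progressions.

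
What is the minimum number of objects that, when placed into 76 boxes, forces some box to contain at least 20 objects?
n = (20 − 1)·76 + 1 = 1445

By the generalised pigeonhole principle, to guarantee some box contains ≥ r objects we need more than (r − 1) · k objects total. Threshold: n = (r − 1) · k + 1. With r = 20 and k = 76: n = 19 · 76 + 1 = 1444 + 1 = 1445. For n = 1444 = 19 · 76, we can put exactly 19 objects in every box, avoiding 20 in any single one — so 1445 is tight.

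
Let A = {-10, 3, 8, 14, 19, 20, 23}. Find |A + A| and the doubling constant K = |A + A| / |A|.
K = |A + A| / |A| = 26/7

Enumerate A + A = {a + b : a, b ∈ A}. With |A| = 7, there are |A|^2 = 49 ordered sum pairs; collecting distinct values, A + A = {-20, -7, -2, 4, 6, 9, 10, 11, 13, 16, 17, 22, 23, 26, 27, 28, 31, 33, 34, 37, 38, 39, 40, 42, 43, 46}, so |A + A| = 26. Thus K = 26/7. For comparison, the minimum possible |A + A| over all 7-element sets is 2·7 − 1 = 13 (so min K = 13/7), attained only by arithmetic progressions.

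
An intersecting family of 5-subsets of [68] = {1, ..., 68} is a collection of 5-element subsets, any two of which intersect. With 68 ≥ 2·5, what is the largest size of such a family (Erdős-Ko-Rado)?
max |F| = C(67, 4) = 766480

Erdős-Ko-Rado (1961): when n ≥ 2k, max |F| = C(n−1, k−1). The bound is attained by the star {A : i ∈ A} for any fixed i ∈ [n]. Here C(68−1, 5−1) = C(67, 4) = 766480.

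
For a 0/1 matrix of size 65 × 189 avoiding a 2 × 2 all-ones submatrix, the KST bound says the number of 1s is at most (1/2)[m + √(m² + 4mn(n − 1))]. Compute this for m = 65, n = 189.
z(65, 189; 2, 2) ≤ (1/2)[65 + √(65² + 4·65·189·188)] = (1/2)[65 + √9242545] = 1552.5777

Kővári–Sós–Turán: let r_1, ..., r_65 be the row sums and z = Σ r_i the total number of 1s. Each pair of columns can share at most one row with both entries 1 (else a 2×2 all-ones block appears), so Σ_i C(r_i, 2) ≤ C(189, 2) = 17766. By convexity Σ_i C(r_i, 2) ≥ 65·C(z/65, 2) = z(z − 65)/(2·65), giving z² − 65z − 65·189·188 ≤ 0 and hence z ≤ (1/2)[65 + √(4225 + 4·2309580)] = (1/2)[65 + √9242545] ≈ (1/2)(65 + 3040.1554) = 1552.5777.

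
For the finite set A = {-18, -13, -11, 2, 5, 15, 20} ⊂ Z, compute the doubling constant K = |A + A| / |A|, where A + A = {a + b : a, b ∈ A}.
K = |A + A| / |A| = 25/7

Enumerate A + A = {a + b : a, b ∈ A}. With |A| = 7, there are |A|^2 = 49 ordered sum pairs; collecting distinct values, A + A = {-36, -31, -29, -26, -24, -22, -16, -13, -11, -9, -8, -6, -3, 2, 4, 7, 9, 10, 17, 20, 22, 25, 30, 35, 40}, so |A + A| = 25. Thus K = 25/7. For comparison, the minimum possible |A + A| over all 7-element sets is 2·7 − 1 = 13 (so min K = 13/7), attained only by arithmetic progressions.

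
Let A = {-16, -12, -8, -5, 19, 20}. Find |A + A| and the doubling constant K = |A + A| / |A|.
K = |A + A| / |A| = 20/6 = 10/3

Enumerate A + A = {a + b : a, b ∈ A}. With |A| = 6, there are |A|^2 = 36 ordered sum pairs; collecting distinct values, A + A = {-32, -28, -24, -21, -20, -17, -16, -13, -10, 3, 4, 7, 8, 11, 12, 14, 15, 38, 39, 40}, so |A + A| = 20. Thus K = 20/6 = 10/3. For comparison, the minimum possible |A + A| over all 6-element sets is 2·6 − 1 = 11 (so min K = 11/6), attained only by arithmetic progressions.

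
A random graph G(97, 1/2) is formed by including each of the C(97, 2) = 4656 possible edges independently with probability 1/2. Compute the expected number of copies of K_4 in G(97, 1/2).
E[# K_4] = C(97, 4) · (1/2)^C(4, 2) = 3464840 / 2^6 = 433105/8 = 54138.125

For each 4-subset S of vertices (there are C(97, 4) = 3464840 such S), let X_S = 1 if S induces a K_4 (all C(4, 2) = 6 edges present). Then P(X_S = 1) = (1/2)^6 = 1/64. By linearity of expectation, E[# K_4] = C(97, 4) · (1/2)^6 = 3464840 / 64 = 433105/8 = 54138.125.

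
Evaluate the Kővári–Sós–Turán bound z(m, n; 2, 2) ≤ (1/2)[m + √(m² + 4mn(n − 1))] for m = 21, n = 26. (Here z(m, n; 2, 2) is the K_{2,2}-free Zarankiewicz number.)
z(21, 26; 2, 2) ≤ (1/2)[21 + √(21² + 4·21·26·25)] = (1/2)[21 + √55041] = 127.8041

Kővári–Sós–Turán: let r_1, ..., r_21 be the row sums and z = Σ r_i the total number of 1s. Each pair of columns can share at most one row with both entries 1 (else a 2×2 all-ones block appears), so Σ_i C(r_i, 2) ≤ C(26, 2) = 325. By convexity Σ_i C(r_i, 2) ≥ 21·C(z/21, 2) = z(z − 21)/(2·21), giving z² − 21z − 21·26·25 ≤ 0 and hence z ≤ (1/2)[21 + √(441 + 4·13650)] = (1/2)[21 + √55041] ≈ (1/2)(21 + 234.6082) = 127.8041.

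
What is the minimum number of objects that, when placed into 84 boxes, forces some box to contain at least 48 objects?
n = (48 − 1)·84 + 1 = 3949

By the generalised pigeonhole principle, to guarantee some box contains ≥ r objects we need more than (r − 1) · k objects total. Threshold: n = (r − 1) · k + 1. With r = 48 and k = 84: n = 47 · 84 + 1 = 3948 + 1 = 3949. For n = 3948 = 47 · 84, we can put exactly 47 objects in every box, avoiding 48 in any single one — so 3949 is tight.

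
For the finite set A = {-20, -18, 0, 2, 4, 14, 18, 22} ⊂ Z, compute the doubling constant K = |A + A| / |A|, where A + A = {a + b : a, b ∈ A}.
K = |A + A| / |A| = 27/8

Enumerate A + A = {a + b : a, b ∈ A}. With |A| = 8, there are |A|^2 = 64 ordered sum pairs; collecting distinct values, A + A = {-40, -38, -36, -20, -18, -16, -14, -6, -4, -2, 0, 2, 4, 6, 8, 14, 16, 18, 20, 22, 24, 26, 28, 32, 36, 40, 44}, so |A + A| = 27. Thus K = 27/8. For comparison, the minimum possible |A + A| over all 8-element sets is 2·8 − 1 = 15 (so min K = 15/8), attained only by arithmetic progressions.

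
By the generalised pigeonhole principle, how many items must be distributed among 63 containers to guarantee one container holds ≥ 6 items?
n = (6 − 1)·63 + 1 = 316

By the generalised pigeonhole principle, to guarantee some box contains ≥ r objects we need more than (r − 1) · k objects total. Threshold: n = (r − 1) · k + 1. With r = 6 and k = 63: n = 5 · 63 + 1 = 315 + 1 = 316. For n = 315 = 5 · 63, we can put exactly 5 objects in every box, avoiding 6 in any single one — so 316 is tight.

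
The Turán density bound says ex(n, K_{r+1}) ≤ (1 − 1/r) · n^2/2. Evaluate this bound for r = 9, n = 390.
Turán density bound = (8/9) · 390^2/2 = 67600

Turán's theorem: ex(n, K_{r+1}) is achieved by the complete r-partite Turán graph T(n, r) with parts as balanced as possible, and is at most (1 − 1/r) · n^2/2. For r = 9, n = 390: the density bound is (8/9) · 152100/2 = 67600. The integer-valued extremum is e(T(390, 9)) = 67599, which is strictly less than the density bound 67600 since 9 ∤ 390 (the parts of T(390, 9) cannot all be equal).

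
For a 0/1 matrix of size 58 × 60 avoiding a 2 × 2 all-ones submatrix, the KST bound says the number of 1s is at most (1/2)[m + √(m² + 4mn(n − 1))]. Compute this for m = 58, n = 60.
z(58, 60; 2, 2) ≤ (1/2)[58 + √(58² + 4·58·60·59)] = (1/2)[58 + √824644] = 483.0496

Kővári–Sós–Turán: let r_1, ..., r_58 be the row sums and z = Σ r_i the total number of 1s. Each pair of columns can share at most one row with both entries 1 (else a 2×2 all-ones block appears), so Σ_i C(r_i, 2) ≤ C(60, 2) = 1770. By convexity Σ_i C(r_i, 2) ≥ 58·C(z/58, 2) = z(z − 58)/(2·58), giving z² − 58z − 58·60·59 ≤ 0 and hence z ≤ (1/2)[58 + √(3364 + 4·205320)] = (1/2)[58 + √824644] ≈ (1/2)(58 + 908.0991) = 483.0496.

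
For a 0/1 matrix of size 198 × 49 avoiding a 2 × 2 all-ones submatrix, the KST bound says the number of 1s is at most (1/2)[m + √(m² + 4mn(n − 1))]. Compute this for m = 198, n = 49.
z(198, 49; 2, 2) ≤ (1/2)[198 + √(198² + 4·198·49·48)] = (1/2)[198 + √1901988] = 788.5629

Kővári–Sós–Turán: let r_1, ..., r_198 be the row sums and z = Σ r_i the total number of 1s. Each pair of columns can share at most one row with both entries 1 (else a 2×2 all-ones block appears), so Σ_i C(r_i, 2) ≤ C(49, 2) = 1176. By convexity Σ_i C(r_i, 2) ≥ 198·C(z/198, 2) = z(z − 198)/(2·198), giving z² − 198z − 198·49·48 ≤ 0 and hence z ≤ (1/2)[198 + √(39204 + 4·465696)] = (1/2)[198 + √1901988] ≈ (1/2)(198 + 1379.1258) = 788.5629.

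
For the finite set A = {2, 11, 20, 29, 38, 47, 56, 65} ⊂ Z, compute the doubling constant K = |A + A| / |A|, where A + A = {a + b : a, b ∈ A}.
K = |A + A| / |A| = 15/8

Enumerate A + A = {a + b : a, b ∈ A}. With |A| = 8, there are |A|^2 = 64 ordered sum pairs; collecting distinct values, A + A = {4, 13, 22, 31, 40, 49, 58, 67, 76, 85, 94, 103, 112, 121, 130}, so |A + A| = 15. Thus K = 15/8. Here |A + A| = 2|A| − 1 = 15, the minimum possible — so K = 15/8 is minimal, which holds iff A is an arithmetic progression.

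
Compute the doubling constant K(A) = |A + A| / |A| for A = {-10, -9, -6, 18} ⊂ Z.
K = |A + A| / |A| = 10/4 = 5/2

Enumerate A + A = {a + b : a, b ∈ A}. With |A| = 4, there are |A|^2 = 16 ordered sum pairs; collecting distinct values, A + A = {-20, -19, -18, -16, -15, -12, 8, 9, 12, 36}, so |A + A| = 10. Thus K = 10/4 = 5/2. For comparison, the minimum possible |A + A| over all 4-element sets is 2·4 − 1 = 7 (so min K = 7/4), attained only by arithmetic progressions.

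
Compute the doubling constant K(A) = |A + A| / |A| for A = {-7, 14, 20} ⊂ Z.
K = |A + A| / |A| = 6/3 = 2

Enumerate A + A = {a + b : a, b ∈ A}. With |A| = 3, there are |A|^2 = 9 ordered sum pairs; collecting distinct values, A + A = {-14, 7, 13, 28, 34, 40}, so |A + A| = 6. Thus K = 6/3 = 2. For comparison, the minimum possible |A + A| over all 3-element sets is 2·3 − 1 = 5 (so min K = 5/3), attained only by arithmetic progressions.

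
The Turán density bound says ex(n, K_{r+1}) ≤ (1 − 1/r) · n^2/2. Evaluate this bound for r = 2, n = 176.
Turán density bound = (1/2) · 176^2/2 = 7744

Turán's theorem: ex(n, K_{r+1}) is achieved by the complete r-partite Turán graph T(n, r) with parts as balanced as possible, and is at most (1 − 1/r) · n^2/2. For r = 2, n = 176: the density bound is (1/2) · 30976/2 = 7744. Since 2 ∣ 176, the Turán graph T(176, 2) has parts of equal size 88, and its edge count e(T(176, 2)) = 7744 attains the density bound exactly.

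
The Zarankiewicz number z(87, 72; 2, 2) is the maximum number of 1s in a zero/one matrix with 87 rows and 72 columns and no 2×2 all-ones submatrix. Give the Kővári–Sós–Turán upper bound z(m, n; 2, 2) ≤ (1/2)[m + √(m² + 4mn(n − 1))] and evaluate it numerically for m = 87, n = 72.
z(87, 72; 2, 2) ≤ (1/2)[87 + √(87² + 4·87·72·71)] = (1/2)[87 + √1786545] = 711.8085

Kővári–Sós–Turán: let r_1, ..., r_87 be the row sums and z = Σ r_i the total number of 1s. Each pair of columns can share at most one row with both entries 1 (else a 2×2 all-ones block appears), so Σ_i C(r_i, 2) ≤ C(72, 2) = 2556. By convexity Σ_i C(r_i, 2) ≥ 87·C(z/87, 2) = z(z − 87)/(2·87), giving z² − 87z − 87·72·71 ≤ 0 and hence z ≤ (1/2)[87 + √(7569 + 4·444744)] = (1/2)[87 + √1786545] ≈ (1/2)(87 + 1336.617) = 711.8085.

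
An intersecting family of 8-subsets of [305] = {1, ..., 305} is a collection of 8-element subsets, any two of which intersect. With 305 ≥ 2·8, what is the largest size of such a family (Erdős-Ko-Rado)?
max |F| = C(304, 7) = 44408675593360

Erdős-Ko-Rado (1961): when n ≥ 2k, max |F| = C(n−1, k−1). The bound is attained by the star {A : i ∈ A} for any fixed i ∈ [n]. Here C(305−1, 8−1) = C(304, 7) = 44408675593360.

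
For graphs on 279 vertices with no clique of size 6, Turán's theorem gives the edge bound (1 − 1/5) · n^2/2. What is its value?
Turán density bound = (4/5) · 279^2/2 = 155682/5 ≈ 31136.4

Turán's theorem: ex(n, K_{r+1}) is achieved by the complete r-partite Turán graph T(n, r) with parts as balanced as possible, and is at most (1 − 1/r) · n^2/2. For r = 5, n = 279: the density bound is (4/5) · 77841/2 = 155682/5 ≈ 31136.4. The integer-valued extremum is e(T(279, 5)) = 31136, which is strictly less than the density bound 155682/5 since 5 ∤ 279 (the parts of T(279, 5) cannot all be equal).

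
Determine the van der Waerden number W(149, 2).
W(149, 2) = 149 + 1 = 150

A 2-term AP is any pair of integers, so a monochromatic 2-AP exists iff some colour is used at least twice. With 149 colours, the colouring i ↦ i on {1, ..., 149} uses each colour once, avoiding any monochromatic pair, so W(149, 2) > 149. For {1, ..., 150}, pigeonhole forces two integers of the same colour, which form a monochromatic 2-AP. Hence W(149, 2) = 150.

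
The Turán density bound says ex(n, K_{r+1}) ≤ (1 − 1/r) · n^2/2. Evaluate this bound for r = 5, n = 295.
Turán density bound = (4/5) · 295^2/2 = 34810

Turán's theorem: ex(n, K_{r+1}) is achieved by the complete r-partite Turán graph T(n, r) with parts as balanced as possible, and is at most (1 − 1/r) · n^2/2. For r = 5, n = 295: the density bound is (4/5) · 87025/2 = 34810. Since 5 ∣ 295, the Turán graph T(295, 5) has parts of equal size 59, and its edge count e(T(295, 5)) = 34810 attains the density bound exactly.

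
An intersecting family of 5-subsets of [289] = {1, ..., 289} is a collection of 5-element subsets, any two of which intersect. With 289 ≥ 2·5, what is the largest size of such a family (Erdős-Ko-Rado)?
max |F| = C(288, 4) = 280720440

The Erdős-Ko-Rado theorem states: for n ≥ 2k, an intersecting family of k-subsets of an n-element set has size at most C(n − 1, k − 1), with equality for 'star' families {A ⊆ [n] : |A| = k, i ∈ A} (fix an element i). For n = 289, k = 5: C(288, 4) = 280720440.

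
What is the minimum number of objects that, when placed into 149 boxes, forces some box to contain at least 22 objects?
n = (22 − 1)·149 + 1 = 3130

By the generalised pigeonhole principle, to guarantee some box contains ≥ r objects we need more than (r − 1) · k objects total. Threshold: n = (r − 1) · k + 1. With r = 22 and k = 149: n = 21 · 149 + 1 = 3129 + 1 = 3130. For n = 3129 = 21 · 149, we can put exactly 21 objects in every box, avoiding 22 in any single one — so 3130 is tight.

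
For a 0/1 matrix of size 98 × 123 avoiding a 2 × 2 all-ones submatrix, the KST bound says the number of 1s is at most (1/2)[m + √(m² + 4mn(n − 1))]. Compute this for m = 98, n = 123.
z(98, 123; 2, 2) ≤ (1/2)[98 + √(98² + 4·98·123·122)] = (1/2)[98 + √5891956] = 1262.6676

Kővári–Sós–Turán: let r_1, ..., r_98 be the row sums and z = Σ r_i the total number of 1s. Each pair of columns can share at most one row with both entries 1 (else a 2×2 all-ones block appears), so Σ_i C(r_i, 2) ≤ C(123, 2) = 7503. By convexity Σ_i C(r_i, 2) ≥ 98·C(z/98, 2) = z(z − 98)/(2·98), giving z² − 98z − 98·123·122 ≤ 0 and hence z ≤ (1/2)[98 + √(9604 + 4·1470588)] = (1/2)[98 + √5891956] ≈ (1/2)(98 + 2427.3352) = 1262.6676.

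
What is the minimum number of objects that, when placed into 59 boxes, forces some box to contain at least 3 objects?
n = (3 − 1)·59 + 1 = 119

By the generalised pigeonhole principle, to guarantee some box contains ≥ r objects we need more than (r − 1) · k objects total. Threshold: n = (r − 1) · k + 1. With r = 3 and k = 59: n = 2 · 59 + 1 = 118 + 1 = 119. For n = 118 = 2 · 59, we can put exactly 2 objects in every box, avoiding 3 in any single one — so 119 is tight.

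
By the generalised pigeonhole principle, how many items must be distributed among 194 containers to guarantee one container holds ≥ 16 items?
n = (16 − 1)·194 + 1 = 2911

By the generalised pigeonhole principle, to guarantee some box contains ≥ r objects we need more than (r − 1) · k objects total. Threshold: n = (r − 1) · k + 1. With r = 16 and k = 194: n = 15 · 194 + 1 = 2910 + 1 = 2911. For n = 2910 = 15 · 194, we can put exactly 15 objects in every box, avoiding 16 in any single one — so 2911 is tight.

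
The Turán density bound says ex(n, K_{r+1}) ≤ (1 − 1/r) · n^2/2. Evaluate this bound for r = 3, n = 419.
Turán density bound = (2/3) · 419^2/2 = 175561/3 ≈ 58520.3333

Turán's theorem: ex(n, K_{r+1}) is achieved by the complete r-partite Turán graph T(n, r) with parts as balanced as possible, and is at most (1 − 1/r) · n^2/2. For r = 3, n = 419: the density bound is (2/3) · 175561/2 = 175561/3 ≈ 58520.3333. The integer-valued extremum is e(T(419, 3)) = 58520, which is strictly less than the density bound 175561/3 since 3 ∤ 419 (the parts of T(419, 3) cannot all be equal).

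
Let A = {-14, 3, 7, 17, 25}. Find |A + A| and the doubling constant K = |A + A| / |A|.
K = |A + A| / |A| = 15/5 = 3

Enumerate A + A = {a + b : a, b ∈ A}. With |A| = 5, there are |A|^2 = 25 ordered sum pairs; collecting distinct values, A + A = {-28, -11, -7, 3, 6, 10, 11, 14, 20, 24, 28, 32, 34, 42, 50}, so |A + A| = 15. Thus K = 15/5 = 3. For comparison, the minimum possible |A + A| over all 5-element sets is 2·5 − 1 = 9 (so min K = 9/5), attained only by arithmetic progressions.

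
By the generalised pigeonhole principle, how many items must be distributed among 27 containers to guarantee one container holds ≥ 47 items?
n = (47 − 1)·27 + 1 = 1243

By the generalised pigeonhole principle, to guarantee some box contains ≥ r objects we need more than (r − 1) · k objects total. Threshold: n = (r − 1) · k + 1. With r = 47 and k = 27: n = 46 · 27 + 1 = 1242 + 1 = 1243. For n = 1242 = 46 · 27, we can put exactly 46 objects in every box, avoiding 47 in any single one — so 1243 is tight.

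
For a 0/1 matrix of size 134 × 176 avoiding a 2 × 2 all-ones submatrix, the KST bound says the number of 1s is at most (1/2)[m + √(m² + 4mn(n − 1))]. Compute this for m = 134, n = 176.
z(134, 176; 2, 2) ≤ (1/2)[134 + √(134² + 4·134·176·175)] = (1/2)[134 + √16526756] = 2099.6557

Kővári–Sós–Turán: let r_1, ..., r_134 be the row sums and z = Σ r_i the total number of 1s. Each pair of columns can share at most one row with both entries 1 (else a 2×2 all-ones block appears), so Σ_i C(r_i, 2) ≤ C(176, 2) = 15400. By convexity Σ_i C(r_i, 2) ≥ 134·C(z/134, 2) = z(z − 134)/(2·134), giving z² − 134z − 134·176·175 ≤ 0 and hence z ≤ (1/2)[134 + √(17956 + 4·4127200)] = (1/2)[134 + √16526756] ≈ (1/2)(134 + 4065.3113) = 2099.6557.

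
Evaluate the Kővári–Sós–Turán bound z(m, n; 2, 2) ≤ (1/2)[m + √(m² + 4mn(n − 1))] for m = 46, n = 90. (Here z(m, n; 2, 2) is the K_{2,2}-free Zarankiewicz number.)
z(46, 90; 2, 2) ≤ (1/2)[46 + √(46² + 4·46·90·89)] = (1/2)[46 + √1475956] = 630.4446

Kővári–Sós–Turán: let r_1, ..., r_46 be the row sums and z = Σ r_i the total number of 1s. Each pair of columns can share at most one row with both entries 1 (else a 2×2 all-ones block appears), so Σ_i C(r_i, 2) ≤ C(90, 2) = 4005. By convexity Σ_i C(r_i, 2) ≥ 46·C(z/46, 2) = z(z − 46)/(2·46), giving z² − 46z − 46·90·89 ≤ 0 and hence z ≤ (1/2)[46 + √(2116 + 4·368460)] = (1/2)[46 + √1475956] ≈ (1/2)(46 + 1214.8893) = 630.4446.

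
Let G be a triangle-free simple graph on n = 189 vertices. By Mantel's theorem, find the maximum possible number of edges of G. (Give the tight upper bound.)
ex(189, K_3) = ⌊189^2/4⌋ = 8930

Mantel (1907): a triangle-free graph on n vertices has at most ⌊n^2/4⌋ edges, with equality for the complete bipartite graph K_{⌊n/2⌋, ⌈n/2⌉}. For n = 189: ⌊189^2/4⌋ = ⌊35721/4⌋ = 8930. The extremal graph is K_{94, 95}, which has 94·95 = 8930 edges.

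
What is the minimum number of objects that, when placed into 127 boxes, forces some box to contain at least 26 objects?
n = (26 − 1)·127 + 1 = 3176

By the generalised pigeonhole principle, to guarantee some box contains ≥ r objects we need more than (r − 1) · k objects total. Threshold: n = (r − 1) · k + 1. With r = 26 and k = 127: n = 25 · 127 + 1 = 3175 + 1 = 3176. For n = 3175 = 25 · 127, we can put exactly 25 objects in every box, avoiding 26 in any single one — so 3176 is tight.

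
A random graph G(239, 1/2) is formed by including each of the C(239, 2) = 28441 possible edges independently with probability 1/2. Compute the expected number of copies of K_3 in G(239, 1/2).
E[# K_3] = C(239, 3) · (1/2)^C(3, 2) = 2246839 / 2^3 = 280854.875

For each 3-subset S of vertices (there are C(239, 3) = 2246839 such S), let X_S = 1 if S induces a K_3 (all C(3, 2) = 3 edges present). Then P(X_S = 1) = (1/2)^3 = 1/8. By linearity of expectation, E[# K_3] = C(239, 3) · (1/2)^3 = 2246839 / 8 = 280854.875.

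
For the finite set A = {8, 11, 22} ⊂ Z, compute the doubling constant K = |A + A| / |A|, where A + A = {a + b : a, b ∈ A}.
K = |A + A| / |A| = 6/3 = 2

Enumerate A + A = {a + b : a, b ∈ A}. With |A| = 3, there are |A|^2 = 9 ordered sum pairs; collecting distinct values, A + A = {16, 19, 22, 30, 33, 44}, so |A + A| = 6. Thus K = 6/3 = 2. For comparison, the minimum possible |A + A| over all 3-element sets is 2·3 − 1 = 5 (so min K = 5/3), attained only by arithmetic progressions.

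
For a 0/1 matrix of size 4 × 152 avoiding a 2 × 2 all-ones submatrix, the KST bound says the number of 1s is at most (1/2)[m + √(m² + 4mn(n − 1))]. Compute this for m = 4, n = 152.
z(4, 152; 2, 2) ≤ (1/2)[4 + √(4² + 4·4·152·151)] = (1/2)[4 + √367248] = 305.005

Kővári–Sós–Turán: let r_1, ..., r_4 be the row sums and z = Σ r_i the total number of 1s. Each pair of columns can share at most one row with both entries 1 (else a 2×2 all-ones block appears), so Σ_i C(r_i, 2) ≤ C(152, 2) = 11476. By convexity Σ_i C(r_i, 2) ≥ 4·C(z/4, 2) = z(z − 4)/(2·4), giving z² − 4z − 4·152·151 ≤ 0 and hence z ≤ (1/2)[4 + √(16 + 4·91808)] = (1/2)[4 + √367248] ≈ (1/2)(4 + 606.0099) = 305.005.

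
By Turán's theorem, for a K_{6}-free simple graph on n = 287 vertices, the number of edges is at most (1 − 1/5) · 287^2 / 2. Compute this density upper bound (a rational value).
Turán density bound = (4/5) · 287^2/2 = 164738/5 ≈ 32947.6

Turán's theorem: ex(n, K_{r+1}) is achieved by the complete r-partite Turán graph T(n, r) with parts as balanced as possible, and is at most (1 − 1/r) · n^2/2. For r = 5, n = 287: the density bound is (4/5) · 82369/2 = 164738/5 ≈ 32947.6. The integer-valued extremum is e(T(287, 5)) = 32947, which is strictly less than the density bound 164738/5 since 5 ∤ 287 (the parts of T(287, 5) cannot all be equal).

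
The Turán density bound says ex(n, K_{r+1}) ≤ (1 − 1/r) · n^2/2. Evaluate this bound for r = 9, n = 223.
Turán density bound = (8/9) · 223^2/2 = 198916/9 ≈ 22101.7778

Turán's theorem: ex(n, K_{r+1}) is achieved by the complete r-partite Turán graph T(n, r) with parts as balanced as possible, and is at most (1 − 1/r) · n^2/2. For r = 9, n = 223: the density bound is (8/9) · 49729/2 = 198916/9 ≈ 22101.7778. The integer-valued extremum is e(T(223, 9)) = 22101, which is strictly less than the density bound 198916/9 since 9 ∤ 223 (the parts of T(223, 9) cannot all be equal).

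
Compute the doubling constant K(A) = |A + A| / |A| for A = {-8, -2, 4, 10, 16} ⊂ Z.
K = |A + A| / |A| = 9/5

Enumerate A + A = {a + b : a, b ∈ A}. With |A| = 5, there are |A|^2 = 25 ordered sum pairs; collecting distinct values, A + A = {-16, -10, -4, 2, 8, 14, 20, 26, 32}, so |A + A| = 9. Thus K = 9/5. Here |A + A| = 2|A| − 1 = 9, the minimum possible — so K = 9/5 is minimal, which holds iff A is an arithmetic progression.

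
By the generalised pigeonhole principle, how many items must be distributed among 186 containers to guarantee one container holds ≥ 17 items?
n = (17 − 1)·186 + 1 = 2977

By the generalised pigeonhole principle, to guarantee some box contains ≥ r objects we need more than (r − 1) · k objects total. Threshold: n = (r − 1) · k + 1. With r = 17 and k = 186: n = 16 · 186 + 1 = 2976 + 1 = 2977. For n = 2976 = 16 · 186, we can put exactly 16 objects in every box, avoiding 17 in any single one — so 2977 is tight.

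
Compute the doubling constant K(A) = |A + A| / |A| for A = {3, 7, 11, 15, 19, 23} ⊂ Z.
K = |A + A| / |A| = 11/6

Enumerate A + A = {a + b : a, b ∈ A}. With |A| = 6, there are |A|^2 = 36 ordered sum pairs; collecting distinct values, A + A = {6, 10, 14, 18, 22, 26, 30, 34, 38, 42, 46}, so |A + A| = 11. Thus K = 11/6. Here |A + A| = 2|A| − 1 = 11, the minimum possible — so K = 11/6 is minimal, which holds iff A is an arithmetic progression.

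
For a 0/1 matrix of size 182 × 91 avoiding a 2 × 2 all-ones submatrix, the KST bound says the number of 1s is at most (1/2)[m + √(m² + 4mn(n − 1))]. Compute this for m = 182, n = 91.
z(182, 91; 2, 2) ≤ (1/2)[182 + √(182² + 4·182·91·90)] = (1/2)[182 + √5995444] = 1315.2798

Kővári–Sós–Turán: let r_1, ..., r_182 be the row sums and z = Σ r_i the total number of 1s. Each pair of columns can share at most one row with both entries 1 (else a 2×2 all-ones block appears), so Σ_i C(r_i, 2) ≤ C(91, 2) = 4095. By convexity Σ_i C(r_i, 2) ≥ 182·C(z/182, 2) = z(z − 182)/(2·182), giving z² − 182z − 182·91·90 ≤ 0 and hence z ≤ (1/2)[182 + √(33124 + 4·1490580)] = (1/2)[182 + √5995444] ≈ (1/2)(182 + 2448.5596) = 1315.2798.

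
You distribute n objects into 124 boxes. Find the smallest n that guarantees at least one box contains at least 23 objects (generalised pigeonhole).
n = (23 − 1)·124 + 1 = 2729

By the generalised pigeonhole principle, to guarantee some box contains ≥ r objects we need more than (r − 1) · k objects total. Threshold: n = (r − 1) · k + 1. With r = 23 and k = 124: n = 22 · 124 + 1 = 2728 + 1 = 2729. For n = 2728 = 22 · 124, we can put exactly 22 objects in every box, avoiding 23 in any single one — so 2729 is tight.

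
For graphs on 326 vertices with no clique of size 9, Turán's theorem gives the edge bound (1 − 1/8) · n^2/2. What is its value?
Turán density bound = (7/8) · 326^2/2 = 185983/4 ≈ 46495.75

Turán's theorem: ex(n, K_{r+1}) is achieved by the complete r-partite Turán graph T(n, r) with parts as balanced as possible, and is at most (1 − 1/r) · n^2/2. For r = 8, n = 326: the density bound is (7/8) · 106276/2 = 185983/4 ≈ 46495.75. The integer-valued extremum is e(T(326, 8)) = 46495, which is strictly less than the density bound 185983/4 since 8 ∤ 326 (the parts of T(326, 8) cannot all be equal).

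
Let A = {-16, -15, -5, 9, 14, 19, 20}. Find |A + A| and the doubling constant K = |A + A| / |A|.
K = |A + A| / |A| = 25/7

Enumerate A + A = {a + b : a, b ∈ A}. With |A| = 7, there are |A|^2 = 49 ordered sum pairs; collecting distinct values, A + A = {-32, -31, -30, -21, -20, -10, -7, -6, -2, -1, 3, 4, 5, 9, 14, 15, 18, 23, 28, 29, 33, 34, 38, 39, 40}, so |A + A| = 25. Thus K = 25/7. For comparison, the minimum possible |A + A| over all 7-element sets is 2·7 − 1 = 13 (so min K = 13/7), attained only by arithmetic progressions.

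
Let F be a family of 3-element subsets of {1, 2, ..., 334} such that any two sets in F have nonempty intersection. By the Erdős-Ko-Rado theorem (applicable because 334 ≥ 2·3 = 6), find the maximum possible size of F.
max |F| = C(333, 2) = 55278

Erdős-Ko-Rado (1961): when n ≥ 2k, max |F| = C(n−1, k−1). The bound is attained by the star {A : i ∈ A} for any fixed i ∈ [n]. Here C(334−1, 3−1) = C(333, 2) = 55278.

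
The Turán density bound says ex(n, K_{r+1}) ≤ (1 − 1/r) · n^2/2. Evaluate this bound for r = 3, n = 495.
Turán density bound = (2/3) · 495^2/2 = 81675

Turán's theorem: ex(n, K_{r+1}) is achieved by the complete r-partite Turán graph T(n, r) with parts as balanced as possible, and is at most (1 − 1/r) · n^2/2. For r = 3, n = 495: the density bound is (2/3) · 245025/2 = 81675. Since 3 ∣ 495, the Turán graph T(495, 3) has parts of equal size 165, and its edge count e(T(495, 3)) = 81675 attains the density bound exactly.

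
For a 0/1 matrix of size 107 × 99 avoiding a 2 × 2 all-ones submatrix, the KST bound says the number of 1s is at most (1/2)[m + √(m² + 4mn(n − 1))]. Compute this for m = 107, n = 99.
z(107, 99; 2, 2) ≤ (1/2)[107 + √(107² + 4·107·99·98)] = (1/2)[107 + √4163905] = 1073.7824

Kővári–Sós–Turán: let r_1, ..., r_107 be the row sums and z = Σ r_i the total number of 1s. Each pair of columns can share at most one row with both entries 1 (else a 2×2 all-ones block appears), so Σ_i C(r_i, 2) ≤ C(99, 2) = 4851. By convexity Σ_i C(r_i, 2) ≥ 107·C(z/107, 2) = z(z − 107)/(2·107), giving z² − 107z − 107·99·98 ≤ 0 and hence z ≤ (1/2)[107 + √(11449 + 4·1038114)] = (1/2)[107 + √4163905] ≈ (1/2)(107 + 2040.5649) = 1073.7824.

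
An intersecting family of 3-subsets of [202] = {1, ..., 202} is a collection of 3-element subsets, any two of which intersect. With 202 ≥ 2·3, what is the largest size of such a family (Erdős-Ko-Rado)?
max |F| = C(201, 2) = 20100

Erdős-Ko-Rado (1961): when n ≥ 2k, max |F| = C(n−1, k−1). The bound is attained by the star {A : i ∈ A} for any fixed i ∈ [n]. Here C(202−1, 3−1) = C(201, 2) = 20100.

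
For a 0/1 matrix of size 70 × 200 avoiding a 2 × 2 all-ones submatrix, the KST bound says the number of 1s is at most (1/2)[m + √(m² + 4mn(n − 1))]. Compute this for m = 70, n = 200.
z(70, 200; 2, 2) ≤ (1/2)[70 + √(70² + 4·70·200·199)] = (1/2)[70 + √11148900] = 1704.4984

Kővári–Sós–Turán: let r_1, ..., r_70 be the row sums and z = Σ r_i the total number of 1s. Each pair of columns can share at most one row with both entries 1 (else a 2×2 all-ones block appears), so Σ_i C(r_i, 2) ≤ C(200, 2) = 19900. By convexity Σ_i C(r_i, 2) ≥ 70·C(z/70, 2) = z(z − 70)/(2·70), giving z² − 70z − 70·200·199 ≤ 0 and hence z ≤ (1/2)[70 + √(4900 + 4·2786000)] = (1/2)[70 + √11148900] ≈ (1/2)(70 + 3338.9969) = 1704.4984.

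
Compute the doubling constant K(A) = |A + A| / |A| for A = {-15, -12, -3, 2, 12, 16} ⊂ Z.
K = |A + A| / |A| = 20/6 = 10/3

Enumerate A + A = {a + b : a, b ∈ A}. With |A| = 6, there are |A|^2 = 36 ordered sum pairs; collecting distinct values, A + A = {-30, -27, -24, -18, -15, -13, -10, -6, -3, -1, 0, 1, 4, 9, 13, 14, 18, 24, 28, 32}, so |A + A| = 20. Thus K = 20/6 = 10/3. For comparison, the minimum possible |A + A| over all 6-element sets is 2·6 − 1 = 11 (so min K = 11/6), attained only by arithmetic progressions.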